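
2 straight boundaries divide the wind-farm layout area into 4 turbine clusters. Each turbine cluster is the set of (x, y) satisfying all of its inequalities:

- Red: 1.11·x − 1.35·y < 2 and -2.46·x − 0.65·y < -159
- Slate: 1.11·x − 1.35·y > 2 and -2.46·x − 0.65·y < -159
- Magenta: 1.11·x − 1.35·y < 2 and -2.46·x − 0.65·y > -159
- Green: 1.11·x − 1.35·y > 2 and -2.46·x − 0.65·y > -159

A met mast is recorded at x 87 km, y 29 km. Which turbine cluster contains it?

1.11·87 − 1.35·29 = 57.420, which is > 2
-2.46·87 − 0.65·29 = -232.870, which is < -159
This sign pattern matches Slate.

Slate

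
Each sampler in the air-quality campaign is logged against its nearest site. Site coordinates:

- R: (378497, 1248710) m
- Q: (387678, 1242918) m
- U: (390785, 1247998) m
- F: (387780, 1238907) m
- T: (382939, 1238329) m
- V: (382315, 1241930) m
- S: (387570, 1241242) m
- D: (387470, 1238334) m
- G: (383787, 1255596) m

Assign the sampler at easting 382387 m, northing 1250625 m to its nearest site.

Squared distances to each site:
R: 18799325.000; Q: 87392530.000; U: 77427533.000; F: 166395973.000; T: 151496320.000; V: 75608209.000; S: 114904178.000; D: 176905570.000; G: 26670841.000.
Minimum at R.

R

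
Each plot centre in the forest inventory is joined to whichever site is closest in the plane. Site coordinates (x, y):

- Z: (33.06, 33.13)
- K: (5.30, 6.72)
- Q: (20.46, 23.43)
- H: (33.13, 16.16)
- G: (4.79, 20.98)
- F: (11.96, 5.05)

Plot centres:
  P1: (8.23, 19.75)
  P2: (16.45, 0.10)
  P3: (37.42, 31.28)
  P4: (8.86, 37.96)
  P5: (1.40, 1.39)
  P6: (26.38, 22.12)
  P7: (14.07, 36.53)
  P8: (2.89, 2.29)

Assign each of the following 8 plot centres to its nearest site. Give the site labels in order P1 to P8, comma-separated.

P1 → G (d²=13.35)
P2 → F (d²=44.66)
P3 → Z (d²=22.43)
P4 → G (d²=304.89)
P5 → K (d²=43.62)
P6 → Q (d²=36.76)
P7 → Q (d²=212.44)
P8 → K (d²=25.43)

G, F, Z, G, K, Q, Q, K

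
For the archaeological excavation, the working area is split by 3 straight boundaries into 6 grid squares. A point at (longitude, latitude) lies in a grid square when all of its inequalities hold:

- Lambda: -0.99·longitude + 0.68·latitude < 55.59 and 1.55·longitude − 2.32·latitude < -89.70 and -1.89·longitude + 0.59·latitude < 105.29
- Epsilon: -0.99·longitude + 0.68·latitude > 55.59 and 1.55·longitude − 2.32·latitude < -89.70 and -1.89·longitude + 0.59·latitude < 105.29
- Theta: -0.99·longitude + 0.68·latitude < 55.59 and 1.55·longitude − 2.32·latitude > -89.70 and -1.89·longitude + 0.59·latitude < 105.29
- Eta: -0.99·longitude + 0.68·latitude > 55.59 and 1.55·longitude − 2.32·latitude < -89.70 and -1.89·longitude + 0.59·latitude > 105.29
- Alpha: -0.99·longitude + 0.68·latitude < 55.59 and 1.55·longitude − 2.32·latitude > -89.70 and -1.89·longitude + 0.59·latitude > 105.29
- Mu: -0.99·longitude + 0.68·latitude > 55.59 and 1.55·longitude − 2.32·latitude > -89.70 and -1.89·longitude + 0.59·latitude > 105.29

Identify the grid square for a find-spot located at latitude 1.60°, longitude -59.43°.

Eta

-0.99·-59.43 + 0.68·1.60 = 59.924, which is > 55.59
1.55·-59.43 − 2.32·1.60 = -95.829, which is < -89.70
-1.89·-59.43 + 0.59·1.60 = 113.267, which is > 105.29
This sign pattern matches Eta.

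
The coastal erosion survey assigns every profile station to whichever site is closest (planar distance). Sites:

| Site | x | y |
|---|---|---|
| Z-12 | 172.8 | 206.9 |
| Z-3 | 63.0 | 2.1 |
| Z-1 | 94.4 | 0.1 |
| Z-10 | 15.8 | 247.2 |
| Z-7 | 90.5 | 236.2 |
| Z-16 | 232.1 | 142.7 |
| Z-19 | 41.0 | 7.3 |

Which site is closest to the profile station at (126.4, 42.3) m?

Z-1

Squared distances to each site:
Z-12: 29246.120; Z-3: 5635.600; Z-1: 2804.840; Z-10: 54216.370; Z-7: 38886.020; Z-16: 21252.650; Z-19: 8518.160.
Minimum at Z-1.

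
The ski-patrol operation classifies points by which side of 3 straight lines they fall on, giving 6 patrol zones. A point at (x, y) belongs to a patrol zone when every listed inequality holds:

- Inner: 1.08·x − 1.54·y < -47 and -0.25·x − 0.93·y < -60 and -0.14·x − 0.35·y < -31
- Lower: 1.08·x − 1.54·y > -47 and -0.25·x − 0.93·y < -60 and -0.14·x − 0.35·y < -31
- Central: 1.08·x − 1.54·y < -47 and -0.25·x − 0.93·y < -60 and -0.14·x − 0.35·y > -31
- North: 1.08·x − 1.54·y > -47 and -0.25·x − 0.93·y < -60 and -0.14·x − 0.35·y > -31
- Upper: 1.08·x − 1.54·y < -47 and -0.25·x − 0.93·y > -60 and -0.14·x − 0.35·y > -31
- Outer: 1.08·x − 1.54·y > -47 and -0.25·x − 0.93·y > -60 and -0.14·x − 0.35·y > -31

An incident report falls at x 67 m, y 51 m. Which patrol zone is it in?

North

1.08·67 − 1.54·51 = -6.180, which is > -47
-0.25·67 − 0.93·51 = -64.180, which is < -60
-0.14·67 − 0.35·51 = -27.230, which is > -31
This sign pattern matches North.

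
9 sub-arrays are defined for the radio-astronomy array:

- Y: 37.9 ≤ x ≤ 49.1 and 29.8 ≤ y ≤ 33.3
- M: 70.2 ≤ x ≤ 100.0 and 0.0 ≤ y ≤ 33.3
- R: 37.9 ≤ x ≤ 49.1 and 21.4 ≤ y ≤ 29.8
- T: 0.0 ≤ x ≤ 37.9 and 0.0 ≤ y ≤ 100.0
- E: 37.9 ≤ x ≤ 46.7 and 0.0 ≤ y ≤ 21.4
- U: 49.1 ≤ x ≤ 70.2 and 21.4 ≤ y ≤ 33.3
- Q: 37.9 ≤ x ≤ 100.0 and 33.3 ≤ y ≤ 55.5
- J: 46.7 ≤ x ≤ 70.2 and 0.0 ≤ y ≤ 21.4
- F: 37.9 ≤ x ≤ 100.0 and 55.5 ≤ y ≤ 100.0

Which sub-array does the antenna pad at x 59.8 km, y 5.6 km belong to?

J

The point has x = 59.8 and y = 5.6.
Only J satisfies 46.7 ≤ x ≤ 70.2 and 0.0 ≤ y ≤ 21.4.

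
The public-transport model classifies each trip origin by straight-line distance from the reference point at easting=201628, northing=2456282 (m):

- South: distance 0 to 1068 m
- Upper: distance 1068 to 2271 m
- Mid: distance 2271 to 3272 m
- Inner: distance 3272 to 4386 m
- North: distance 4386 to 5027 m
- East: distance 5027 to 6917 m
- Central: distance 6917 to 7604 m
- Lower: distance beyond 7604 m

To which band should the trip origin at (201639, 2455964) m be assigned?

South

Distance = √((201639−201628)² + (2455964−2456282)²) = √(121.000 + 101124.000) = 318.190 m.
0 ≤ 318.190 < 1068 → South.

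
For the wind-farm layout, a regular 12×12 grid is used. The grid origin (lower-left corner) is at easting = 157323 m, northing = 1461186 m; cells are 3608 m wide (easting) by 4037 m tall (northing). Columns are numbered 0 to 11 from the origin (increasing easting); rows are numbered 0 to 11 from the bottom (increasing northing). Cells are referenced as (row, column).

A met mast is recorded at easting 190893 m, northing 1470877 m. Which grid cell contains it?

Column index: ⌊(190893 − 157323) / 3608⌋ = ⌊9.304⌋ = 9
Row offset from origin: ⌊(1470877 − 1461186) / 4037⌋ = ⌊2.401⌋ = 2 → row 2

(2, 9)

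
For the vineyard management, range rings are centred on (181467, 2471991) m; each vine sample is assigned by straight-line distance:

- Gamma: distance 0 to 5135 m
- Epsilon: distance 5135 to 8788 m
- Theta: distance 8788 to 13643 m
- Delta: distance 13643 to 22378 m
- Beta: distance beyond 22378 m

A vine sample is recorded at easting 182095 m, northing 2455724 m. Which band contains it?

Distance = √((182095−181467)² + (2455724−2471991)²) = √(394384.000 + 264615289.000) = 16279.118 m.
13643 ≤ 16279.118 < 22378 → Delta.

Delta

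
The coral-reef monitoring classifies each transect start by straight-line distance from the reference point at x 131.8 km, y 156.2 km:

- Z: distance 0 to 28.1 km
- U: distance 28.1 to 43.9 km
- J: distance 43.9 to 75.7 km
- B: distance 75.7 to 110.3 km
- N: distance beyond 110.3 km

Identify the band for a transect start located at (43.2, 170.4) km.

B

Distance = √((43.2−131.8)² + (170.4−156.2)²) = √(7849.960 + 201.640) = 89.731 km.
75.7 ≤ 89.731 < 110.3 → B.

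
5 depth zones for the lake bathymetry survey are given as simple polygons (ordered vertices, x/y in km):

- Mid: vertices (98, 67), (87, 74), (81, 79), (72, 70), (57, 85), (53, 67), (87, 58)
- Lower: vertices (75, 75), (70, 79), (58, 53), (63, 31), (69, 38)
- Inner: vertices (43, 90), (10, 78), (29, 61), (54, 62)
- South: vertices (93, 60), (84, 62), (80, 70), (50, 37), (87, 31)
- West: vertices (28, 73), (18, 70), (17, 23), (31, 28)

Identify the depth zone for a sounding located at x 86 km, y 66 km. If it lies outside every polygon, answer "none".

Cast a ray rightward from (86, 66). For each polygon, the edges (by vertex number in listed order) whose endpoints lie on opposite sides of y = 66, where each meets that height, and whether that is right or left of the point:
Mid: 6–7 at x≈56.8 (left), 7–1 at x≈96.8 (right) → 1 crossing.
Lower: 2–3 at x≈64.0 (left), 5–1 at x≈73.5 (left) → 0 crossings.
Inner: 2–3 at x≈23.4 (left), 4–1 at x≈52.4 (left) → 0 crossings.
South: 2–3 at x≈82.0 (left), 3–4 at x≈76.4 (left) → 0 crossings.
West: 2–3 at x≈17.9 (left), 4–1 at x≈28.5 (left) → 0 crossings.
Only Mid has an odd count, so the point is inside Mid.

Mid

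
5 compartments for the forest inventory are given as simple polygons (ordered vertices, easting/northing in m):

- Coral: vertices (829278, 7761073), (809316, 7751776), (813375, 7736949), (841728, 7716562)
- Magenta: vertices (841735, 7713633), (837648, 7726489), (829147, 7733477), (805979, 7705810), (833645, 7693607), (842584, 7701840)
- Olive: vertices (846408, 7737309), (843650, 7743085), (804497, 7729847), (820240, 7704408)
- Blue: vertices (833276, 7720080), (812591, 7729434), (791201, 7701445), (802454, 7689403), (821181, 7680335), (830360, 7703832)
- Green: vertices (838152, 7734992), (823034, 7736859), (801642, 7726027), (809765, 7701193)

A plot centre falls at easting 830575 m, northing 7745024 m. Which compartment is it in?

Cast a ray rightward from (830575, 7745024). For each polygon, the edges (by vertex number in listed order) whose endpoints lie on opposite sides of northing = 7745024, where each meets that height, and whether that is right or left of the point:
Coral: 2–3 at easting≈811164.4 (left), 4–1 at easting≈833767.0 (right) → 1 crossing.
Magenta: no edge straddles that height → 0 crossings.
Olive: no edge straddles that height → 0 crossings.
Blue: no edge straddles that height → 0 crossings.
Green: no edge straddles that height → 0 crossings.
Only Coral has an odd count, so the point is inside Coral.

Coral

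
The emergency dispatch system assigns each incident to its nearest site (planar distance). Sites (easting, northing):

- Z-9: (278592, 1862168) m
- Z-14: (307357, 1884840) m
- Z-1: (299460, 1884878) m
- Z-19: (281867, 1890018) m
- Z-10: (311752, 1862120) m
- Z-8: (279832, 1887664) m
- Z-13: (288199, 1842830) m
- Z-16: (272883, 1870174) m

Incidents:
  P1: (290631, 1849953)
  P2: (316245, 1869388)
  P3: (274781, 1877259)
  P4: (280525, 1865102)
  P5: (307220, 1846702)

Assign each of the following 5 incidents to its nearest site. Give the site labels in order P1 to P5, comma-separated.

Z-13, Z-10, Z-16, Z-9, Z-10

P1 → Z-13 (d²=56651753.00)
P2 → Z-10 (d²=73010873.00)
P3 → Z-16 (d²=53799629.00)
P4 → Z-9 (d²=12344845.00)
P5 → Z-10 (d²=258253748.00)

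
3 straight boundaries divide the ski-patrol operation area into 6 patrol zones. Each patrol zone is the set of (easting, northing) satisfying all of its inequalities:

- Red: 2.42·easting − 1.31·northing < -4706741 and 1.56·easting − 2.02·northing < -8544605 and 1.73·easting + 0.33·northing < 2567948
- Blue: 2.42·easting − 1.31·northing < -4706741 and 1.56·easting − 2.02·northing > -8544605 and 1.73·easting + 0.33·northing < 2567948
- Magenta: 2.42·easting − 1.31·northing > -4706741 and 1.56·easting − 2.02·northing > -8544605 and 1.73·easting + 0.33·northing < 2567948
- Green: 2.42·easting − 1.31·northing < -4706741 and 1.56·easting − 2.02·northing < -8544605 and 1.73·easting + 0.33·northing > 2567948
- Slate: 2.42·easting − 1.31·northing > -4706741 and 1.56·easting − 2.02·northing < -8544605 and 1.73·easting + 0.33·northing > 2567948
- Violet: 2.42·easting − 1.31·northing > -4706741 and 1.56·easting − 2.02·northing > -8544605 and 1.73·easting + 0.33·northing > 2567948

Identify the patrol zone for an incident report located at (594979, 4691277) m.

Slate

2.42·594979 − 1.31·4691277 = -4705723.690, which is > -4706741
1.56·594979 − 2.02·4691277 = -8548212.300, which is < -8544605
1.73·594979 + 0.33·4691277 = 2577435.080, which is > 2567948
This sign pattern matches Slate.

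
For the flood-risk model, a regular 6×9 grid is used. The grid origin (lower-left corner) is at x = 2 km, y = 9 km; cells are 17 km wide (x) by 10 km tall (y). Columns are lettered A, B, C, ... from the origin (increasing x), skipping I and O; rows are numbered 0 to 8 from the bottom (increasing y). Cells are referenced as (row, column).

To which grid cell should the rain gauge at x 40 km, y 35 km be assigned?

(2, C)

Column index: ⌊(40 − 2) / 17⌋ = ⌊2.235⌋ = 2 → column C
Row offset from origin: ⌊(35 − 9) / 10⌋ = ⌊2.600⌋ = 2 → row 2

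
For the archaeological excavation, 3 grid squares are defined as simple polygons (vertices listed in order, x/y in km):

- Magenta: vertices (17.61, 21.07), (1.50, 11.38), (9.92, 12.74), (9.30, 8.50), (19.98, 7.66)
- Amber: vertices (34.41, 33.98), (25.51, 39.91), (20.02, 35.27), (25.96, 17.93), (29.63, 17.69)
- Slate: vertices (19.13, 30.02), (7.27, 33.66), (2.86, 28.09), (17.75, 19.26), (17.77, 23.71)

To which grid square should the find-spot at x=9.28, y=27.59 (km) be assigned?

Cast a ray rightward from (9.28, 27.59). For each polygon, the edges (by vertex number in listed order) whose endpoints lie on opposite sides of y = 27.59, where each meets that height, and whether that is right or left of the point:
Magenta: no edge straddles that height → 0 crossings.
Amber: 3–4 at x≈22.651 (right), 5–1 at x≈32.535 (right) → 2 crossings.
Slate: 3–4 at x≈3.703 (left), 5–1 at x≈18.606 (right) → 1 crossing.
Only Slate has an odd count, so the point is inside Slate.

Slate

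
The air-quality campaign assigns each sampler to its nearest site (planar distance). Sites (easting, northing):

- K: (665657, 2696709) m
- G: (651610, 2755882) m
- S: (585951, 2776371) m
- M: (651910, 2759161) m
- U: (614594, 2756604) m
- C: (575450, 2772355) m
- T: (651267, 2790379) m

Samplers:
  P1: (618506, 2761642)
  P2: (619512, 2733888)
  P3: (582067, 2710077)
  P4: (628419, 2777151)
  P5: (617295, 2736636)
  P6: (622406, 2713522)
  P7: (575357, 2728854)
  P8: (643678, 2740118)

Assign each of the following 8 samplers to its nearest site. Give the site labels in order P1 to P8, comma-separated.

U, U, U, U, U, U, C, G

P1 → U (d²=40685188.00)
P2 → U (d²=540203380.00)
P3 → U (d²=3222767458.00)
P4 → U (d²=613309834.00)
P5 → U (d²=406016425.00)
P6 → U (d²=1917086068.00)
P7 → C (d²=1892345650.00)
P8 → G (d²=311420320.00)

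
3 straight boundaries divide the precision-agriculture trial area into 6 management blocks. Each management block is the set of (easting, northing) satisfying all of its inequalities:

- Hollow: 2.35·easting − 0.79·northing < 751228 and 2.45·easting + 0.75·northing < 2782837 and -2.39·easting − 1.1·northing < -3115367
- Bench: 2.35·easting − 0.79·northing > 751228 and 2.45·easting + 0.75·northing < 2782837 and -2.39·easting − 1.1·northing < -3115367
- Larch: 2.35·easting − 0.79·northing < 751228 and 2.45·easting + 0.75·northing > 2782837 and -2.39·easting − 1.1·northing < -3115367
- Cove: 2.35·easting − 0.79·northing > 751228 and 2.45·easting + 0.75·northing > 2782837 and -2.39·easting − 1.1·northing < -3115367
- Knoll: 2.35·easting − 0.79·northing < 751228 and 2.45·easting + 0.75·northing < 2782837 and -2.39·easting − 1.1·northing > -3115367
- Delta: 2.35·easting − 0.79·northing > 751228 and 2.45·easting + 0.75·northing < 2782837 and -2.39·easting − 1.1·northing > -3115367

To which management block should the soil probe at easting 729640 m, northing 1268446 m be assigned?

2.35·729640 − 0.79·1268446 = 712581.660, which is < 751228
2.45·729640 + 0.75·1268446 = 2738952.500, which is < 2782837
-2.39·729640 − 1.1·1268446 = -3139130.200, which is < -3115367
This sign pattern matches Hollow.

Hollow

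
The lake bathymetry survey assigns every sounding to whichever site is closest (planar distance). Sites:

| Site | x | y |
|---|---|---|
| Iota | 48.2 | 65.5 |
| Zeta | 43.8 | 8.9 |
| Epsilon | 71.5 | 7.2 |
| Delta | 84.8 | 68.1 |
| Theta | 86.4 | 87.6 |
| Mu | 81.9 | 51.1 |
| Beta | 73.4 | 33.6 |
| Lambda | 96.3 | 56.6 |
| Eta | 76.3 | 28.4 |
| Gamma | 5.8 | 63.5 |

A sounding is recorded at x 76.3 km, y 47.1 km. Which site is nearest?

Mu

Squared distances to each site:
Iota: 1128.170; Zeta: 2515.490; Epsilon: 1615.050; Delta: 513.250; Theta: 1742.260; Mu: 47.360; Beta: 190.660; Lambda: 490.250; Eta: 349.690; Gamma: 5239.210.
Minimum at Mu.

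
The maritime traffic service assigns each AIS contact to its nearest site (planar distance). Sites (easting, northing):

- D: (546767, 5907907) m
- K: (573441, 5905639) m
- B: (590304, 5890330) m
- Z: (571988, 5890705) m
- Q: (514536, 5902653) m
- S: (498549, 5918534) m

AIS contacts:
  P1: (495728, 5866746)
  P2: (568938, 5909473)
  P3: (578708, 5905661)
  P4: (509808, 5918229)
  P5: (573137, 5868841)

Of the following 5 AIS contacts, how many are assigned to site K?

2

P1 → Q
P2 → K
P3 → K
P4 → S
P5 → Z
2 of the 5 go to K.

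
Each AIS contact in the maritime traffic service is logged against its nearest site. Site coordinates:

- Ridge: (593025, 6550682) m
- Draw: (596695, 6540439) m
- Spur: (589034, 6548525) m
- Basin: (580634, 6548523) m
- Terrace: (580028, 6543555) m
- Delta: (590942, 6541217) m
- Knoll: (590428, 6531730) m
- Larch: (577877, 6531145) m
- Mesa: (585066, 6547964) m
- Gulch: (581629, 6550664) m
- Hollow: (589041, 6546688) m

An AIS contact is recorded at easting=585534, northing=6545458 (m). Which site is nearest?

Squared distances to each site:
Ridge: 83405257.000; Draw: 149758282.000; Spur: 21656489.000; Basin: 33404225.000; Terrace: 33937445.000; Delta: 47232545.000; Knoll: 212409220.000; Larch: 263491618.000; Mesa: 6499060.000; Gulch: 42351461.000; Hollow: 13811949.000.
Minimum at Mesa.

Mesa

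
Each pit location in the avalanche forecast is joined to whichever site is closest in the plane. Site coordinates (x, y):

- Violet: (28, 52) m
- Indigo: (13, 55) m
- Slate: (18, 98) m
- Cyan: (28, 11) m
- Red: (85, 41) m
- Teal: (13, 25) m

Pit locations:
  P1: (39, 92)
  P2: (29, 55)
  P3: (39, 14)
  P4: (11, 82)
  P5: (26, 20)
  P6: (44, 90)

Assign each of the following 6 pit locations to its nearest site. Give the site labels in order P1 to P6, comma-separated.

P1 → Slate (d²=477.00)
P2 → Violet (d²=10.00)
P3 → Cyan (d²=130.00)
P4 → Slate (d²=305.00)
P5 → Cyan (d²=85.00)
P6 → Slate (d²=740.00)

Slate, Violet, Cyan, Slate, Cyan, Slate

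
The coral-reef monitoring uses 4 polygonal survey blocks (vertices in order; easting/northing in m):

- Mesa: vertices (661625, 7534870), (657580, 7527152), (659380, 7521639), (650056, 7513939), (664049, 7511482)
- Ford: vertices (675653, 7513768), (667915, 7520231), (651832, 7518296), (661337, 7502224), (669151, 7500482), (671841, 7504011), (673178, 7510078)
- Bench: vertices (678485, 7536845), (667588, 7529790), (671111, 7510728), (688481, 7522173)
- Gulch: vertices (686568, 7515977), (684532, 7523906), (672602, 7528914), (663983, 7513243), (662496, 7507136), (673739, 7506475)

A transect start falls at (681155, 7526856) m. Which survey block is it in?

Cast a ray rightward from (681155, 7526856). For each polygon, the edges (by vertex number in listed order) whose endpoints lie on opposite sides of northing = 7526856, where each meets that height, and whether that is right or left of the point:
Mesa: 2–3 at easting≈657676.6 (left), 5–1 at easting≈662455.6 (left) → 0 crossings.
Ford: no edge straddles that height → 0 crossings.
Bench: 2–3 at easting≈668130.3 (left), 4–1 at easting≈685290.5 (right) → 1 crossing.
Gulch: 2–3 at easting≈677504.5 (left), 3–4 at easting≈671470.1 (left) → 0 crossings.
Only Bench has an odd count, so the point is inside Bench.

Bench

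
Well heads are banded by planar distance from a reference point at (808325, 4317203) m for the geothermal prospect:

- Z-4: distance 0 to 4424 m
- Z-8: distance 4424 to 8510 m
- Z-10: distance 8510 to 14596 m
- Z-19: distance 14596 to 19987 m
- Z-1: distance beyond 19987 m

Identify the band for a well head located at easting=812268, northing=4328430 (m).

Z-10

Distance = √((812268−808325)² + (4328430−4317203)²) = √(15547249.000 + 126045529.000) = 11899.276 m.
8510 ≤ 11899.276 < 14596 → Z-10.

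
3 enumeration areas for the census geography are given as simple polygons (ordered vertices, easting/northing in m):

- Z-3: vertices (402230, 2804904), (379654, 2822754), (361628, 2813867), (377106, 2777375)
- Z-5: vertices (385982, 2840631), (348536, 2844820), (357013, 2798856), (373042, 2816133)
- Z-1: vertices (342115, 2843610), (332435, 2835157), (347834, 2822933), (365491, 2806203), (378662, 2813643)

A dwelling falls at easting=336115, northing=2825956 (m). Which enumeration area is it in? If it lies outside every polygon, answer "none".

none

Cast a ray rightward from (336115, 2825956). For each polygon, the edges (by vertex number in listed order) whose endpoints lie on opposite sides of northing = 2825956, where each meets that height, and whether that is right or left of the point:
Z-3: no edge straddles that height → 0 crossings.
Z-5: 2–3 at easting≈352015.0 (right), 4–1 at easting≈378230.6 (right) → 2 crossings.
Z-1: 2–3 at easting≈344025.8 (right), 5–1 at easting≈363645.4 (right) → 2 crossings.
All counts are even, so the point lies outside every listed polygon.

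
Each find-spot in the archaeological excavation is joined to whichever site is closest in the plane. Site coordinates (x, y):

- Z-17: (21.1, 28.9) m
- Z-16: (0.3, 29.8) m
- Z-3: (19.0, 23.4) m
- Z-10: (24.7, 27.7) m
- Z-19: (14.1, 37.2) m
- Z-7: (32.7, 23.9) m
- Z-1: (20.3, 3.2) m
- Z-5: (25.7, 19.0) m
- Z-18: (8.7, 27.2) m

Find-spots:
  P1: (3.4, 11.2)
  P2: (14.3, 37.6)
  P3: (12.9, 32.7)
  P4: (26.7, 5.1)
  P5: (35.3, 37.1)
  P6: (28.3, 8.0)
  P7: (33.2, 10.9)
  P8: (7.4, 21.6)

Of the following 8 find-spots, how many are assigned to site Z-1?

2

P1 → Z-18
P2 → Z-19
P3 → Z-19
P4 → Z-1
P5 → Z-7
P6 → Z-1
P7 → Z-5
P8 → Z-18
2 of the 8 go to Z-1.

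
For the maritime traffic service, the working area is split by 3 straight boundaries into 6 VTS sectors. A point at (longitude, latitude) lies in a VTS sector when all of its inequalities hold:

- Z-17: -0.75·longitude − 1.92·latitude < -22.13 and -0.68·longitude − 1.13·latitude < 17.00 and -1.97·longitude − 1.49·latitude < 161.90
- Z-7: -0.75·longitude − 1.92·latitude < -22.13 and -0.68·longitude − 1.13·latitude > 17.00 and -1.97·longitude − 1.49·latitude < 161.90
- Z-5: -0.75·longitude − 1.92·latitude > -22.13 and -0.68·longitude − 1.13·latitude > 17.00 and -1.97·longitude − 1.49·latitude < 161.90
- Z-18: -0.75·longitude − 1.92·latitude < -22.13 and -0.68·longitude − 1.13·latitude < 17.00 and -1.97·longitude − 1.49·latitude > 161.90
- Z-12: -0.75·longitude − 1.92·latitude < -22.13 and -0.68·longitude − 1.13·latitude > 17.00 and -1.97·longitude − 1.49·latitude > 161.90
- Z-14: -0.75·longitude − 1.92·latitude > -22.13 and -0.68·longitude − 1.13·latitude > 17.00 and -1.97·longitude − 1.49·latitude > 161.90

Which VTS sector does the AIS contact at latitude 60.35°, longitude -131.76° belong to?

-0.75·-131.76 − 1.92·60.35 = -17.052, which is > -22.13
-0.68·-131.76 − 1.13·60.35 = 21.401, which is > 17.00
-1.97·-131.76 − 1.49·60.35 = 169.646, which is > 161.90
This sign pattern matches Z-14.

Z-14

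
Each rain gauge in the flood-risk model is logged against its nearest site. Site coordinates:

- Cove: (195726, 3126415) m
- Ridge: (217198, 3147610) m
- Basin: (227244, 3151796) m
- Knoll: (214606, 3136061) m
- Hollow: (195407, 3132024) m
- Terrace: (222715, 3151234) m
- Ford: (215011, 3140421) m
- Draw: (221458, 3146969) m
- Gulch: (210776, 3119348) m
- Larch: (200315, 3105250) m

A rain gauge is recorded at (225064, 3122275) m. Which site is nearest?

Squared distances to each site:
Cove: 877857844.000; Ridge: 703736181.000; Basin: 876241841.000; Knoll: 299423560.000; Hollow: 974580650.000; Terrace: 844141482.000; Ford: 430340125.000; Draw: 622796872.000; Gulch: 212714273.000; Larch: 902363626.000.
Minimum at Gulch.

Gulch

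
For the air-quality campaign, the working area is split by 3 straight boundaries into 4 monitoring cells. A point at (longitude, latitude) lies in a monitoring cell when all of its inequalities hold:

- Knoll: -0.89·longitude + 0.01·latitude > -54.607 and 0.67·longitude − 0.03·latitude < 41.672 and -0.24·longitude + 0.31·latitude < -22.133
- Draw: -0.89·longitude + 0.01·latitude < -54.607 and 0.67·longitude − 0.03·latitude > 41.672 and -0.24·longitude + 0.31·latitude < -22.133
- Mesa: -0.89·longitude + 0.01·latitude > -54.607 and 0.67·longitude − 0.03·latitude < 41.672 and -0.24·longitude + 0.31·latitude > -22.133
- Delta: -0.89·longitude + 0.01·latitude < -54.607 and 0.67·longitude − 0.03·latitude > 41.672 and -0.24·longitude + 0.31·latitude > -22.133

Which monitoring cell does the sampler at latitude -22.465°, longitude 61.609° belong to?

-0.89·61.609 + 0.01·-22.465 = -55.057, which is < -54.607
0.67·61.609 − 0.03·-22.465 = 41.952, which is > 41.672
-0.24·61.609 + 0.31·-22.465 = -21.750, which is > -22.133
This sign pattern matches Delta.

Delta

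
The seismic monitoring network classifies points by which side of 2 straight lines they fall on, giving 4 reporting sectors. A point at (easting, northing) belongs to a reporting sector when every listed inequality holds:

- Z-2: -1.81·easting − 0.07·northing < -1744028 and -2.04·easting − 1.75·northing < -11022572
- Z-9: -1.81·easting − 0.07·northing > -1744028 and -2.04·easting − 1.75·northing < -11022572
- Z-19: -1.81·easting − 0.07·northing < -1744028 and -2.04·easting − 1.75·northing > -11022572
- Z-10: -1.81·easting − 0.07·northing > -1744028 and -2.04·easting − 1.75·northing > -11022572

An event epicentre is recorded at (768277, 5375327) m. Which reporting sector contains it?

Z-19

-1.81·768277 − 0.07·5375327 = -1766854.260, which is < -1744028
-2.04·768277 − 1.75·5375327 = -10974107.330, which is > -11022572
This sign pattern matches Z-19.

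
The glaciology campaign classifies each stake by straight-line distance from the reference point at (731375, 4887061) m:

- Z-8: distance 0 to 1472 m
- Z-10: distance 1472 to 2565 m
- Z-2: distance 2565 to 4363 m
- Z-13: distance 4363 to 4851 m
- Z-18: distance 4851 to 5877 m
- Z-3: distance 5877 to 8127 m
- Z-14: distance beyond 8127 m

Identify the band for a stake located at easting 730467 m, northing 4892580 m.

Distance = √((730467−731375)² + (4892580−4887061)²) = √(824464.000 + 30459361.000) = 5593.195 m.
4851 ≤ 5593.195 < 5877 → Z-18.

Z-18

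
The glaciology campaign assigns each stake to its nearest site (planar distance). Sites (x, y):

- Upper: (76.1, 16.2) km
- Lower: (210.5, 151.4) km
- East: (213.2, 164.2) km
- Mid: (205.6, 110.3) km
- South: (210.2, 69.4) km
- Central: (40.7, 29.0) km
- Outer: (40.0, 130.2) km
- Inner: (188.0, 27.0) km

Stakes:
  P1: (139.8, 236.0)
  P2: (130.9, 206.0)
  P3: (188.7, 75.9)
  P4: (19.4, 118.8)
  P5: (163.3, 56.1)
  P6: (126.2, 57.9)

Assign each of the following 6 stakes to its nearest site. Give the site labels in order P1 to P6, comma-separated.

P1 → East (d²=10542.80)
P2 → East (d²=8520.53)
P3 → South (d²=504.50)
P4 → Outer (d²=554.32)
P5 → Inner (d²=1456.90)
P6 → Upper (d²=4248.90)

East, East, South, Outer, Inner, Upper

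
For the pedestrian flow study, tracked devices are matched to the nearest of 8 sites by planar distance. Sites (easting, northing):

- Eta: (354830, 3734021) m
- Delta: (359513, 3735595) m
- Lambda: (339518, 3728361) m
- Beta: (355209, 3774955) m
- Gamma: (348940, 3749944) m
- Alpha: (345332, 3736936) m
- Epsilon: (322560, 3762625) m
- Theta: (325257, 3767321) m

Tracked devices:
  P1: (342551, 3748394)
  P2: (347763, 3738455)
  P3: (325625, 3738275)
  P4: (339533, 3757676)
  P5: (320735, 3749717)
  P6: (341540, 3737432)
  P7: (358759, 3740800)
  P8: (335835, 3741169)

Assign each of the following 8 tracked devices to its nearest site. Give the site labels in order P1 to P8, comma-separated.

Gamma, Alpha, Lambda, Gamma, Epsilon, Alpha, Delta, Alpha

P1 → Gamma (d²=43221821.00)
P2 → Alpha (d²=8217122.00)
P3 → Lambda (d²=291302845.00)
P4 → Gamma (d²=148275473.00)
P5 → Epsilon (d²=169947089.00)
P6 → Alpha (d²=14625280.00)
P7 → Delta (d²=27660541.00)
P8 → Alpha (d²=108111298.00)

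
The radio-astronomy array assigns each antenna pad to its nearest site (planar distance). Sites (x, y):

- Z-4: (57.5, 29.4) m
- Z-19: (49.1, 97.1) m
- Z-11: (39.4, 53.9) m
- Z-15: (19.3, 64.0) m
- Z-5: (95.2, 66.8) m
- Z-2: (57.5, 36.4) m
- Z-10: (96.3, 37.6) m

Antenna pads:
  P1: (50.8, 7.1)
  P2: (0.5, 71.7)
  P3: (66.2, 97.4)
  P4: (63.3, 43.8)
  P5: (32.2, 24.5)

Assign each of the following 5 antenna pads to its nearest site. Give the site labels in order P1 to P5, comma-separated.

Z-4, Z-15, Z-19, Z-2, Z-4

P1 → Z-4 (d²=542.18)
P2 → Z-15 (d²=412.73)
P3 → Z-19 (d²=292.50)
P4 → Z-2 (d²=88.40)
P5 → Z-4 (d²=664.10)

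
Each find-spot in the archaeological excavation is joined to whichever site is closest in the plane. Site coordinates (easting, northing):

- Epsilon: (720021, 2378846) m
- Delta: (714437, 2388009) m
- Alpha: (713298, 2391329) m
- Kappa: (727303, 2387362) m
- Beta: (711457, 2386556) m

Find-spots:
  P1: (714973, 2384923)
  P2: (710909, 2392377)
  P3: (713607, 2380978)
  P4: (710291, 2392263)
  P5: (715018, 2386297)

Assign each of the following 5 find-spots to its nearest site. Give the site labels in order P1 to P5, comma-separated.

P1 → Delta (d²=9810692.00)
P2 → Alpha (d²=6805625.00)
P3 → Beta (d²=35736584.00)
P4 → Alpha (d²=9914405.00)
P5 → Delta (d²=3268505.00)

Delta, Alpha, Beta, Alpha, Delta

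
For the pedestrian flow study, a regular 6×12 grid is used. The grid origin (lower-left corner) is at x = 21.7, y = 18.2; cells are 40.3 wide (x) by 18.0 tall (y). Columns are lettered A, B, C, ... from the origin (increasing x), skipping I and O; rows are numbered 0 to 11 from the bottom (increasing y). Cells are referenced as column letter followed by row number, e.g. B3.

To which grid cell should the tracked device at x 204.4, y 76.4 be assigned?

Column index: ⌊(204.4 − 21.7) / 40.3⌋ = ⌊4.533⌋ = 4 → column E
Row offset from origin: ⌊(76.4 − 18.2) / 18.0⌋ = ⌊3.233⌋ = 3 → row 3

E3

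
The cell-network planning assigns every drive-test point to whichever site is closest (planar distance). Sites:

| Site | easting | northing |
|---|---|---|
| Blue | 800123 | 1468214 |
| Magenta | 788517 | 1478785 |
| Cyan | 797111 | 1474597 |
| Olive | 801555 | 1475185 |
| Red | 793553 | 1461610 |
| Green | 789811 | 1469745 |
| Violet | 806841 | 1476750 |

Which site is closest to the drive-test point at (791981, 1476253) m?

Squared distances to each site:
Blue: 130917685.000; Magenta: 18410320.000; Cyan: 29059236.000; Olive: 92802100.000; Red: 216888633.000; Green: 47062964.000; Violet: 221066609.000.
Minimum at Magenta.

Magenta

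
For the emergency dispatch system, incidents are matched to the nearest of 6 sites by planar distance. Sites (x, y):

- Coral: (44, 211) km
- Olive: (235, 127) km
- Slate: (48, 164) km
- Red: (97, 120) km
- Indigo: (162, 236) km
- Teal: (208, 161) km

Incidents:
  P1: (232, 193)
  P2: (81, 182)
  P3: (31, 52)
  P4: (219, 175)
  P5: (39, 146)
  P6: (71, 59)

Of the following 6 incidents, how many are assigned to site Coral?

P1 → Teal
P2 → Slate
P3 → Red
P4 → Teal
P5 → Slate
P6 → Red
0 of the 6 go to Coral.

0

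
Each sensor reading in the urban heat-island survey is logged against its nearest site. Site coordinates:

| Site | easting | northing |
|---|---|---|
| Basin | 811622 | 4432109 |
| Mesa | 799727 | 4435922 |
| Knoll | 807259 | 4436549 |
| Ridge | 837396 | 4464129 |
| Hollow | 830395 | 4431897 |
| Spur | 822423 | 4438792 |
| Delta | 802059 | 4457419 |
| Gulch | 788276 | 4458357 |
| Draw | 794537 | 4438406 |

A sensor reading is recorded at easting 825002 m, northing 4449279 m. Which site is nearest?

Spur

Squared distances to each site:
Basin: 473833300.000; Mesa: 817235074.000; Knoll: 476866949.000; Ridge: 374133736.000; Hollow: 331218373.000; Spur: 116628410.000; Delta: 592640849.000; Gulch: 1431209160.000; Draw: 1046338354.000.
Minimum at Spur.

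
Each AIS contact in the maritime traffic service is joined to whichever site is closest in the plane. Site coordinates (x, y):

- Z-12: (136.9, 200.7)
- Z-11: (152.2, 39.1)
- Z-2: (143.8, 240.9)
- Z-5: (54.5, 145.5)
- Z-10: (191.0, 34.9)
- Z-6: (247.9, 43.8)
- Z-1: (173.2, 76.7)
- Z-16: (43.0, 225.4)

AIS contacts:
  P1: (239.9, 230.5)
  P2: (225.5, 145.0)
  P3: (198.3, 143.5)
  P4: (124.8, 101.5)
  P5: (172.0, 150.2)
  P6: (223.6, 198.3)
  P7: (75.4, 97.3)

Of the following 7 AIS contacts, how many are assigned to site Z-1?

P1 → Z-2
P2 → Z-1
P3 → Z-1
P4 → Z-1
P5 → Z-12
P6 → Z-12
P7 → Z-5
3 of the 7 go to Z-1.

3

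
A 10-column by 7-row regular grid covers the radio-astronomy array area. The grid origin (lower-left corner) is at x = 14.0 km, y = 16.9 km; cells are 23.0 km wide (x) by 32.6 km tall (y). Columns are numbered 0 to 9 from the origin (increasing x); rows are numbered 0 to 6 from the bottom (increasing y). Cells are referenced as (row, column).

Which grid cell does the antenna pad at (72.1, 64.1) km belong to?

Column index: ⌊(72.1 − 14.0) / 23.0⌋ = ⌊2.526⌋ = 2
Row offset from origin: ⌊(64.1 − 16.9) / 32.6⌋ = ⌊1.448⌋ = 1 → row 1

(1, 2)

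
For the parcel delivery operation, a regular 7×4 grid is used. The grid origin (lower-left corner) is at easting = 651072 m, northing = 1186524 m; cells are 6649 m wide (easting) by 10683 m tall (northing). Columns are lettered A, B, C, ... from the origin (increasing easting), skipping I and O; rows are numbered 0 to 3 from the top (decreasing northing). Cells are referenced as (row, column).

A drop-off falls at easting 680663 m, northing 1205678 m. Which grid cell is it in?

(2, E)

Column index: ⌊(680663 − 651072) / 6649⌋ = ⌊4.450⌋ = 4 → column E
Row offset from origin: ⌊(1205678 − 1186524) / 10683⌋ = ⌊1.793⌋ = 1 → row 2 (counted from top)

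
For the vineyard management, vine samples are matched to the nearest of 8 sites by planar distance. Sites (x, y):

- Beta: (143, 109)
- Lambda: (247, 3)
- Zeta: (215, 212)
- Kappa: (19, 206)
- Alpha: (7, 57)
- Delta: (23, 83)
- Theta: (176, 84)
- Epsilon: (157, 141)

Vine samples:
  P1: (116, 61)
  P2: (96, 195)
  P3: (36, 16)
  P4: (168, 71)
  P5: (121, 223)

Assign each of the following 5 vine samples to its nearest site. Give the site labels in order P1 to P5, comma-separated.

P1 → Beta (d²=3033.00)
P2 → Kappa (d²=6050.00)
P3 → Alpha (d²=2522.00)
P4 → Theta (d²=233.00)
P5 → Epsilon (d²=8020.00)

Beta, Kappa, Alpha, Theta, Epsilon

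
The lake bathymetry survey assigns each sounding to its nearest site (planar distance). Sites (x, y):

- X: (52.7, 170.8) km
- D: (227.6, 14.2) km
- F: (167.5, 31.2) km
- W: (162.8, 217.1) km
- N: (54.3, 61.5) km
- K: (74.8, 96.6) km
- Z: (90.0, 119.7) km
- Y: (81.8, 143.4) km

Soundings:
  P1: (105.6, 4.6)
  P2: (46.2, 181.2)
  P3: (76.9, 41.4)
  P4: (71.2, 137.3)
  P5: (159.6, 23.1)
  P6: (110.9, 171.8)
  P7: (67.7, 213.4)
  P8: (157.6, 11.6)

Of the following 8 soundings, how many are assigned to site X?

P1 → F
P2 → X
P3 → N
P4 → Y
P5 → F
P6 → Y
P7 → X
P8 → F
2 of the 8 go to X.

2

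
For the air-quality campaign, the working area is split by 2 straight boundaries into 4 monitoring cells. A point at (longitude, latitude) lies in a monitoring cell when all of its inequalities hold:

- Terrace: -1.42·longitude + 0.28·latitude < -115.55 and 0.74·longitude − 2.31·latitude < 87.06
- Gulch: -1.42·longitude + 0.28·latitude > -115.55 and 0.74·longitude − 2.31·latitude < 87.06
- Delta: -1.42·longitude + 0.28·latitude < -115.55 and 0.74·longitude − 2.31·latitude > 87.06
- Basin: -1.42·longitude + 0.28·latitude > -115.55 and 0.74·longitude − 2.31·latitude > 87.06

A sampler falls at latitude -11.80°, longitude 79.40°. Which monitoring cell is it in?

Terrace

-1.42·79.40 + 0.28·-11.80 = -116.052, which is < -115.55
0.74·79.40 − 2.31·-11.80 = 86.014, which is < 87.06
This sign pattern matches Terrace.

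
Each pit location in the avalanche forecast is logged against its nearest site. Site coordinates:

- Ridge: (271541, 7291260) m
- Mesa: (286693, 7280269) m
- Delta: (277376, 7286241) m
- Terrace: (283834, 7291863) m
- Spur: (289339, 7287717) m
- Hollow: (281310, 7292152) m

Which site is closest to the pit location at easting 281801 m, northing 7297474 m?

Squared distances to each site:
Ridge: 143881396.000; Mesa: 319943689.000; Delta: 145760914.000; Terrace: 35616410.000; Spur: 152020493.000; Hollow: 28564765.000.
Minimum at Hollow.

Hollow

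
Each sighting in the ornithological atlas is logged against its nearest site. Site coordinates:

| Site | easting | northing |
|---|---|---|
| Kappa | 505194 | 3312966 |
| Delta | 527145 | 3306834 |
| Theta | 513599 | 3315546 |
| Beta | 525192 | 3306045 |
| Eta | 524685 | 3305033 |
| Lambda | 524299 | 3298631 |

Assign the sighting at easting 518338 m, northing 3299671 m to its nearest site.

Squared distances to each site:
Kappa: 349521761.000; Delta: 128871818.000; Theta: 274473746.000; Beta: 87605192.000; Eta: 69035453.000; Lambda: 36615121.000.
Minimum at Lambda.

Lambda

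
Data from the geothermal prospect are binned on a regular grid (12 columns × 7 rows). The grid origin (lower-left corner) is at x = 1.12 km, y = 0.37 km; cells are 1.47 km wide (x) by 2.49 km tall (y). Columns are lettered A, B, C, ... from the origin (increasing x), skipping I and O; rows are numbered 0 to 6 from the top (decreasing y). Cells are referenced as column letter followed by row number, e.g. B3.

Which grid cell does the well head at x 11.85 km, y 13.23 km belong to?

Column index: ⌊(11.85 − 1.12) / 1.47⌋ = ⌊7.299⌋ = 7 → column H
Row offset from origin: ⌊(13.23 − 0.37) / 2.49⌋ = ⌊5.165⌋ = 5 → row 1 (counted from top)

H1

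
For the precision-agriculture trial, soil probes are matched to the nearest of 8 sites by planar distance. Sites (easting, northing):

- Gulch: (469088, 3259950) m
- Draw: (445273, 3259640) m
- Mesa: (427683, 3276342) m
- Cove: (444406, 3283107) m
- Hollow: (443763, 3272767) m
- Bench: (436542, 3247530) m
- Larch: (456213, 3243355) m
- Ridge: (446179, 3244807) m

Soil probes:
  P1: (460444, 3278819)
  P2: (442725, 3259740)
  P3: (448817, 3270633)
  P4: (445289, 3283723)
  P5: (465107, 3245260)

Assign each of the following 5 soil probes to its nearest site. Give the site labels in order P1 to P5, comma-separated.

Cove, Draw, Hollow, Cove, Larch

P1 → Cove (d²=275604388.00)
P2 → Draw (d²=6502304.00)
P3 → Hollow (d²=30096872.00)
P4 → Cove (d²=1159145.00)
P5 → Larch (d²=82732261.00)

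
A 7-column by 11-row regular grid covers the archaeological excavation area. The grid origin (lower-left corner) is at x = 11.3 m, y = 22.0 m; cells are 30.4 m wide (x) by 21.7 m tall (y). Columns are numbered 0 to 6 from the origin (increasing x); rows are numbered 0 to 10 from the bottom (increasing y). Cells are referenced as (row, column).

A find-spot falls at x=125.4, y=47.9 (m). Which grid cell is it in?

(1, 3)

Column index: ⌊(125.4 − 11.3) / 30.4⌋ = ⌊3.753⌋ = 3
Row offset from origin: ⌊(47.9 − 22.0) / 21.7⌋ = ⌊1.194⌋ = 1 → row 1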